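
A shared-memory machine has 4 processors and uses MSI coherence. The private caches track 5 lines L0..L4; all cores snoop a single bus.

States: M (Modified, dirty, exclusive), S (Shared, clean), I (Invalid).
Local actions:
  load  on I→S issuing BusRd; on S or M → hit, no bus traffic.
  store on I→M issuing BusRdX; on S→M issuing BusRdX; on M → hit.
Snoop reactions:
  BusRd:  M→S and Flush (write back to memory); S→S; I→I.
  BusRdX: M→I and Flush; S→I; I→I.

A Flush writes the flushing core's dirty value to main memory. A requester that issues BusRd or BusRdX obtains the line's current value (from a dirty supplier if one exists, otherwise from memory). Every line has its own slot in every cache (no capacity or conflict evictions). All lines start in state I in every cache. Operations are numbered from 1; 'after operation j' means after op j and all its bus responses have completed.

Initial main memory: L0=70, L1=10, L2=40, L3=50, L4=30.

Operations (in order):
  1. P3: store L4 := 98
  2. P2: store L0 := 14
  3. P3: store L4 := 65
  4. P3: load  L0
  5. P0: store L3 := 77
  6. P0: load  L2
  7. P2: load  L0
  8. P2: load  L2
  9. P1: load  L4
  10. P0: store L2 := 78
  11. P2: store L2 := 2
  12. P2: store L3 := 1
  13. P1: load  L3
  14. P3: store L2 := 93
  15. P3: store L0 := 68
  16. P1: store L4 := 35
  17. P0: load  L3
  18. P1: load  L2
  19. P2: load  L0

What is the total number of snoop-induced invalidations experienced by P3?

invalidations = 1

1. P3: store L4 := 98  bus=[BusRdX]  L4: P0=I P1=I P2=I P3=M  mem[L4]=30
2. P2: store L0 := 14  bus=[BusRdX]  L0: P0=I P1=I P2=M P3=I  mem[L0]=70
3. P3: store L4 := 65  bus=[-]  L4: P0=I P1=I P2=I P3=M  mem[L4]=30
4. P3: load  L0  bus=[BusRd,Flush]  L0: P0=I P1=I P2=S P3=S  mem[L0]=14
5. P0: store L3 := 77  bus=[BusRdX]  L3: P0=M P1=I P2=I P3=I  mem[L3]=50
6. P0: load  L2  bus=[BusRd]  L2: P0=S P1=I P2=I P3=I  mem[L2]=40
7. P2: load  L0  bus=[-]  L0: P0=I P1=I P2=S P3=S  mem[L0]=14
8. P2: load  L2  bus=[BusRd]  L2: P0=S P1=I P2=S P3=I  mem[L2]=40
9. P1: load  L4  bus=[BusRd,Flush]  L4: P0=I P1=S P2=I P3=S  mem[L4]=65
10. P0: store L2 := 78  bus=[BusRdX]  L2: P0=M P1=I P2=I P3=I  mem[L2]=40
11. P2: store L2 := 2  bus=[BusRdX,Flush]  L2: P0=I P1=I P2=M P3=I  mem[L2]=78
12. P2: store L3 := 1  bus=[BusRdX,Flush]  L3: P0=I P1=I P2=M P3=I  mem[L3]=77
13. P1: load  L3  bus=[BusRd,Flush]  L3: P0=I P1=S P2=S P3=I  mem[L3]=1
14. P3: store L2 := 93  bus=[BusRdX,Flush]  L2: P0=I P1=I P2=I P3=M  mem[L2]=2
15. P3: store L0 := 68  bus=[BusRdX]  L0: P0=I P1=I P2=I P3=M  mem[L0]=14
16. P1: store L4 := 35  bus=[BusRdX]  L4: P0=I P1=M P2=I P3=I  mem[L4]=65
17. P0: load  L3  bus=[BusRd]  L3: P0=S P1=S P2=S P3=I  mem[L3]=1
18. P1: load  L2  bus=[BusRd,Flush]  L2: P0=I P1=S P2=I P3=S  mem[L2]=93
19. P2: load  L0  bus=[BusRd,Flush]  L0: P0=I P1=I P2=S P3=S  mem[L0]=68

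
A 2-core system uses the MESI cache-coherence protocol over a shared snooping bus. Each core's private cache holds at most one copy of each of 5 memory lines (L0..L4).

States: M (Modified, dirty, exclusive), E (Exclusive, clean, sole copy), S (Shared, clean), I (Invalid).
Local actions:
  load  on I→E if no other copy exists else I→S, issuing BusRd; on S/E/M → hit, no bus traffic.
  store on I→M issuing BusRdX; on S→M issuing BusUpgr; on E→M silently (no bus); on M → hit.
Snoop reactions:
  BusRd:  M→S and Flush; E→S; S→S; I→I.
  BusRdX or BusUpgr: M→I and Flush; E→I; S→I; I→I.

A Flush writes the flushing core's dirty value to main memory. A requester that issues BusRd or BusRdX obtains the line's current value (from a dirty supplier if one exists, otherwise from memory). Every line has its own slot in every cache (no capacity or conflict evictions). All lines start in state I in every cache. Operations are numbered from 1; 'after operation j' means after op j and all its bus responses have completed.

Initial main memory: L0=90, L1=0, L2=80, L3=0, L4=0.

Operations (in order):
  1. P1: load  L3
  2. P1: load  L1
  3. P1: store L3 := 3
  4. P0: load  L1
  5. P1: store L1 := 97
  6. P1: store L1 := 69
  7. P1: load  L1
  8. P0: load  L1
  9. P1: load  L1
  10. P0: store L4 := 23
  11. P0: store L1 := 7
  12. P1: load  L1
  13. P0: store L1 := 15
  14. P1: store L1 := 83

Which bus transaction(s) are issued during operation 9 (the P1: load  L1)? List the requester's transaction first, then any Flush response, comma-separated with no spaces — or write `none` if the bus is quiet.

bus = none

1. P1: load  L3  bus=[BusRd]  L3: P0=I P1=E  mem[L3]=0
2. P1: load  L1  bus=[BusRd]  L1: P0=I P1=E  mem[L1]=0
3. P1: store L3 := 3  bus=[-]  L3: P0=I P1=M  mem[L3]=0
4. P0: load  L1  bus=[BusRd]  L1: P0=S P1=S  mem[L1]=0
5. P1: store L1 := 97  bus=[BusUpgr]  L1: P0=I P1=M  mem[L1]=0
6. P1: store L1 := 69  bus=[-]  L1: P0=I P1=M  mem[L1]=0
7. P1: load  L1  bus=[-]  L1: P0=I P1=M  mem[L1]=0
8. P0: load  L1  bus=[BusRd,Flush]  L1: P0=S P1=S  mem[L1]=69
9. P1: load  L1  bus=[-]  L1: P0=S P1=S  mem[L1]=69
10. P0: store L4 := 23  bus=[BusRdX]  L4: P0=M P1=I  mem[L4]=0
11. P0: store L1 := 7  bus=[BusUpgr]  L1: P0=M P1=I  mem[L1]=69
12. P1: load  L1  bus=[BusRd,Flush]  L1: P0=S P1=S  mem[L1]=7
13. P0: store L1 := 15  bus=[BusUpgr]  L1: P0=M P1=I  mem[L1]=7
14. P1: store L1 := 83  bus=[BusRdX,Flush]  L1: P0=I P1=M  mem[L1]=15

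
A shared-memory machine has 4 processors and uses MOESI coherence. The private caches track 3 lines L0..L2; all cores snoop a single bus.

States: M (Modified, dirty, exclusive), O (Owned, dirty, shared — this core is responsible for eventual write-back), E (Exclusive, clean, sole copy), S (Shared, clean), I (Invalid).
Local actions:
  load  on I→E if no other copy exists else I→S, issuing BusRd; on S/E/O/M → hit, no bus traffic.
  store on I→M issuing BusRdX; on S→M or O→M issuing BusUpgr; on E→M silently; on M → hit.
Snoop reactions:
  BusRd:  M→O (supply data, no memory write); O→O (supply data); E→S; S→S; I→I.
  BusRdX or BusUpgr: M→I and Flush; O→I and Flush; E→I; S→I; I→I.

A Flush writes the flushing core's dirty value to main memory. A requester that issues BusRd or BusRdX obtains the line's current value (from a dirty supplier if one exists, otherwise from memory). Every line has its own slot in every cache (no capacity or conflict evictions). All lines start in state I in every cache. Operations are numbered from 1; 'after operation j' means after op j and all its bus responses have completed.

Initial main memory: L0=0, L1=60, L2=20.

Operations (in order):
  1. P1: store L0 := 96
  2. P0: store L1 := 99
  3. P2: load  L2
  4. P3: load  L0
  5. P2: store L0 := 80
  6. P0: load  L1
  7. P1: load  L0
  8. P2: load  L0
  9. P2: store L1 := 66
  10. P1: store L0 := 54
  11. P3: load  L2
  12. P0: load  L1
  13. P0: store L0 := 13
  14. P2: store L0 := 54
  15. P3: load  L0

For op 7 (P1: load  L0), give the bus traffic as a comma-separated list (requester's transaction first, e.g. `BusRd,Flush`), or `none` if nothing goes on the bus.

bus = BusRd

  op1 P1: store L0 := 96 → I/M/I/I on L0; bus BusRdX; mem=0
  op2 P0: store L1 := 99 → M/I/I/I on L1; bus BusRdX; mem=60
  op3 P2: load  L2 → I/I/E/I on L2; bus BusRd; mem=20
  op4 P3: load  L0 → I/O/I/S on L0; bus BusRd; mem=0
  op5 P2: store L0 := 80 → I/I/M/I on L0; bus BusRdX Flush; mem=96
  op6 P0: load  L1 → M/I/I/I on L1; bus (none); mem=60
  op7 P1: load  L0 → I/S/O/I on L0; bus BusRd; mem=96
  op8 P2: load  L0 → I/S/O/I on L0; bus (none); mem=96
  op9 P2: store L1 := 66 → I/I/M/I on L1; bus BusRdX Flush; mem=99
  op10 P1: store L0 := 54 → I/M/I/I on L0; bus BusUpgr Flush; mem=80
  op11 P3: load  L2 → I/I/S/S on L2; bus BusRd; mem=20
  op12 P0: load  L1 → S/I/O/I on L1; bus BusRd; mem=99
  op13 P0: store L0 := 13 → M/I/I/I on L0; bus BusRdX Flush; mem=54
  op14 P2: store L0 := 54 → I/I/M/I on L0; bus BusRdX Flush; mem=13
  op15 P3: load  L0 → I/I/O/S on L0; bus BusRd; mem=13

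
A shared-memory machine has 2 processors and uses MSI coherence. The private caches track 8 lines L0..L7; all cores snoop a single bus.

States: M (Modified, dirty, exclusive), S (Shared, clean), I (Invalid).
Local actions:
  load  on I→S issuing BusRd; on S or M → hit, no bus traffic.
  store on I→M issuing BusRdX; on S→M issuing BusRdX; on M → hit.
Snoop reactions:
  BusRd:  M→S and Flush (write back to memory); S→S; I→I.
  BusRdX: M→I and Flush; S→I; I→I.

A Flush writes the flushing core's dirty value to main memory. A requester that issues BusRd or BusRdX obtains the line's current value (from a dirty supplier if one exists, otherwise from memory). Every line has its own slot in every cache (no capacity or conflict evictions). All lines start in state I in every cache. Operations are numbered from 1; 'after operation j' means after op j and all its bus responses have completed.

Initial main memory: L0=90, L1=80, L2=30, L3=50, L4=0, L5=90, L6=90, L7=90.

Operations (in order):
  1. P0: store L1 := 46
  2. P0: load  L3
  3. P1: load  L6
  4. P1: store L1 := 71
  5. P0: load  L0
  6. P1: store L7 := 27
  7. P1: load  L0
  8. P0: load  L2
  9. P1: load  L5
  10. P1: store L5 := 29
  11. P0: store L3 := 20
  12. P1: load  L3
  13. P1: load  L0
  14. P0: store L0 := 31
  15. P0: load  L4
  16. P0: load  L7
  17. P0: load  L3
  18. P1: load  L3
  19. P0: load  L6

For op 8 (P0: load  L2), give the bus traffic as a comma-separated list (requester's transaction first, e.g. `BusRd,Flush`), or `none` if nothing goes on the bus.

bus = BusRd

1. P0: store L1 := 46  bus=[BusRdX]  L1: P0=M P1=I  mem[L1]=80
2. P0: load  L3  bus=[BusRd]  L3: P0=S P1=I  mem[L3]=50
3. P1: load  L6  bus=[BusRd]  L6: P0=I P1=S  mem[L6]=90
4. P1: store L1 := 71  bus=[BusRdX,Flush]  L1: P0=I P1=M  mem[L1]=46
5. P0: load  L0  bus=[BusRd]  L0: P0=S P1=I  mem[L0]=90
6. P1: store L7 := 27  bus=[BusRdX]  L7: P0=I P1=M  mem[L7]=90
7. P1: load  L0  bus=[BusRd]  L0: P0=S P1=S  mem[L0]=90
8. P0: load  L2  bus=[BusRd]  L2: P0=S P1=I  mem[L2]=30
9. P1: load  L5  bus=[BusRd]  L5: P0=I P1=S  mem[L5]=90
10. P1: store L5 := 29  bus=[BusRdX]  L5: P0=I P1=M  mem[L5]=90
11. P0: store L3 := 20  bus=[BusRdX]  L3: P0=M P1=I  mem[L3]=50
12. P1: load  L3  bus=[BusRd,Flush]  L3: P0=S P1=S  mem[L3]=20
13. P1: load  L0  bus=[-]  L0: P0=S P1=S  mem[L0]=90
14. P0: store L0 := 31  bus=[BusRdX]  L0: P0=M P1=I  mem[L0]=90
15. P0: load  L4  bus=[BusRd]  L4: P0=S P1=I  mem[L4]=0
16. P0: load  L7  bus=[BusRd,Flush]  L7: P0=S P1=S  mem[L7]=27
17. P0: load  L3  bus=[-]  L3: P0=S P1=S  mem[L3]=20
18. P1: load  L3  bus=[-]  L3: P0=S P1=S  mem[L3]=20
19. P0: load  L6  bus=[BusRd]  L6: P0=S P1=S  mem[L6]=90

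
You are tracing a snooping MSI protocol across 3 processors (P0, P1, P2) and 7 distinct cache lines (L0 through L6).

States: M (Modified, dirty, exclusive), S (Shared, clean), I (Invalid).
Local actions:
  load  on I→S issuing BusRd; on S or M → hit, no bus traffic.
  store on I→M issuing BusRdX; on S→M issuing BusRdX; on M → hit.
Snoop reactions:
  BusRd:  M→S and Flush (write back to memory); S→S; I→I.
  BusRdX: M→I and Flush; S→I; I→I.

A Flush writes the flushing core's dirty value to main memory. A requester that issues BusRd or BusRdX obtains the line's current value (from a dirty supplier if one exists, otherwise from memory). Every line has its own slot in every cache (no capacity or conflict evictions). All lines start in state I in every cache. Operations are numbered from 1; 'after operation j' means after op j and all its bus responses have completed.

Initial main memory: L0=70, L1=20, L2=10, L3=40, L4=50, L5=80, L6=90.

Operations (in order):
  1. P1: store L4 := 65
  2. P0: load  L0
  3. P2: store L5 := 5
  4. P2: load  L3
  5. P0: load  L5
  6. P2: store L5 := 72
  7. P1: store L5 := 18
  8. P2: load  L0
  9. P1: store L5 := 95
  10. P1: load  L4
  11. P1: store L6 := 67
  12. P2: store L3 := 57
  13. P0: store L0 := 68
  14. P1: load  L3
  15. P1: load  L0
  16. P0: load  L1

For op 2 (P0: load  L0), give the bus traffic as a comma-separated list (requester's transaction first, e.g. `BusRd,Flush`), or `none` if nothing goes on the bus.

bus = BusRd

  op1 P1: store L4 := 65 → I/M/I on L4; bus BusRdX; mem=50
  op2 P0: load  L0 → S/I/I on L0; bus BusRd; mem=70
  op3 P2: store L5 := 5 → I/I/M on L5; bus BusRdX; mem=80
  op4 P2: load  L3 → I/I/S on L3; bus BusRd; mem=40
  op5 P0: load  L5 → S/I/S on L5; bus BusRd Flush; mem=5
  op6 P2: store L5 := 72 → I/I/M on L5; bus BusRdX; mem=5
  op7 P1: store L5 := 18 → I/M/I on L5; bus BusRdX Flush; mem=72
  op8 P2: load  L0 → S/I/S on L0; bus BusRd; mem=70
  op9 P1: store L5 := 95 → I/M/I on L5; bus (none); mem=72
  op10 P1: load  L4 → I/M/I on L4; bus (none); mem=50
  op11 P1: store L6 := 67 → I/M/I on L6; bus BusRdX; mem=90
  op12 P2: store L3 := 57 → I/I/M on L3; bus BusRdX; mem=40
  op13 P0: store L0 := 68 → M/I/I on L0; bus BusRdX; mem=70
  op14 P1: load  L3 → I/S/S on L3; bus BusRd Flush; mem=57
  op15 P1: load  L0 → S/S/I on L0; bus BusRd Flush; mem=68
  op16 P0: load  L1 → S/I/I on L1; bus BusRd; mem=20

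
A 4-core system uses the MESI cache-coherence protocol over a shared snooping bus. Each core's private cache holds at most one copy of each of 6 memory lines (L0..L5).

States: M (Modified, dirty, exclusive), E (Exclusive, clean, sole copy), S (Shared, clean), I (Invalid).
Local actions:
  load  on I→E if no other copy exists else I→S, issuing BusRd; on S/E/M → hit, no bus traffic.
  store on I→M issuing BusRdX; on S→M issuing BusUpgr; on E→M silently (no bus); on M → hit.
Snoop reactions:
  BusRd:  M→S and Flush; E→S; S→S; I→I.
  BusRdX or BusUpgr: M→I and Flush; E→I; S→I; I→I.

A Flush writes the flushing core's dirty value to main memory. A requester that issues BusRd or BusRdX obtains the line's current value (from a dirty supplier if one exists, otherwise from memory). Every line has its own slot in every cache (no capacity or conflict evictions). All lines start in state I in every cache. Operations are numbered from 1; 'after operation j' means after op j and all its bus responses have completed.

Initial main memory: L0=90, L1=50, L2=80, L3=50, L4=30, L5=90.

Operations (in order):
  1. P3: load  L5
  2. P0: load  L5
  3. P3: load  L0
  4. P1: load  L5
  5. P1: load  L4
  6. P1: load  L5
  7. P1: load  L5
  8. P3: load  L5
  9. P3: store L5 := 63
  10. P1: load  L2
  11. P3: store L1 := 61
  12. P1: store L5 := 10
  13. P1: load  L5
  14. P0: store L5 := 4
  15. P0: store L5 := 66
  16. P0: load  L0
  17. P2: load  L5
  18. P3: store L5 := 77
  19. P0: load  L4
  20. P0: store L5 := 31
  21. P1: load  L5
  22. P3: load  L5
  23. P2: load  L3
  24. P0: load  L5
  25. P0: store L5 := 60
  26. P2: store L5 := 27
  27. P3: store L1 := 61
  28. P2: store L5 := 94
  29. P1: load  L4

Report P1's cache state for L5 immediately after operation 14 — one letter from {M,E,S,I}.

state = I

  op1 P3: load  L5 → I/I/I/E on L5; bus BusRd; mem=90
  op2 P0: load  L5 → S/I/I/S on L5; bus BusRd; mem=90
  op3 P3: load  L0 → I/I/I/E on L0; bus BusRd; mem=90
  op4 P1: load  L5 → S/S/I/S on L5; bus BusRd; mem=90
  op5 P1: load  L4 → I/E/I/I on L4; bus BusRd; mem=30
  op6 P1: load  L5 → S/S/I/S on L5; bus (none); mem=90
  op7 P1: load  L5 → S/S/I/S on L5; bus (none); mem=90
  op8 P3: load  L5 → S/S/I/S on L5; bus (none); mem=90
  op9 P3: store L5 := 63 → I/I/I/M on L5; bus BusUpgr; mem=90
  op10 P1: load  L2 → I/E/I/I on L2; bus BusRd; mem=80
  op11 P3: store L1 := 61 → I/I/I/M on L1; bus BusRdX; mem=50
  op12 P1: store L5 := 10 → I/M/I/I on L5; bus BusRdX Flush; mem=63
  op13 P1: load  L5 → I/M/I/I on L5; bus (none); mem=63
  op14 P0: store L5 := 4 → M/I/I/I on L5; bus BusRdX Flush; mem=10
  op15 P0: store L5 := 66 → M/I/I/I on L5; bus (none); mem=10
  op16 P0: load  L0 → S/I/I/S on L0; bus BusRd; mem=90
  op17 P2: load  L5 → S/I/S/I on L5; bus BusRd Flush; mem=66
  op18 P3: store L5 := 77 → I/I/I/M on L5; bus BusRdX; mem=66
  op19 P0: load  L4 → S/S/I/I on L4; bus BusRd; mem=30
  op20 P0: store L5 := 31 → M/I/I/I on L5; bus BusRdX Flush; mem=77
  op21 P1: load  L5 → S/S/I/I on L5; bus BusRd Flush; mem=31
  op22 P3: load  L5 → S/S/I/S on L5; bus BusRd; mem=31
  op23 P2: load  L3 → I/I/E/I on L3; bus BusRd; mem=50
  op24 P0: load  L5 → S/S/I/S on L5; bus (none); mem=31
  op25 P0: store L5 := 60 → M/I/I/I on L5; bus BusUpgr; mem=31
  op26 P2: store L5 := 27 → I/I/M/I on L5; bus BusRdX Flush; mem=60
  op27 P3: store L1 := 61 → I/I/I/M on L1; bus (none); mem=50
  op28 P2: store L5 := 94 → I/I/M/I on L5; bus (none); mem=60
  op29 P1: load  L4 → S/S/I/I on L4; bus (none); mem=30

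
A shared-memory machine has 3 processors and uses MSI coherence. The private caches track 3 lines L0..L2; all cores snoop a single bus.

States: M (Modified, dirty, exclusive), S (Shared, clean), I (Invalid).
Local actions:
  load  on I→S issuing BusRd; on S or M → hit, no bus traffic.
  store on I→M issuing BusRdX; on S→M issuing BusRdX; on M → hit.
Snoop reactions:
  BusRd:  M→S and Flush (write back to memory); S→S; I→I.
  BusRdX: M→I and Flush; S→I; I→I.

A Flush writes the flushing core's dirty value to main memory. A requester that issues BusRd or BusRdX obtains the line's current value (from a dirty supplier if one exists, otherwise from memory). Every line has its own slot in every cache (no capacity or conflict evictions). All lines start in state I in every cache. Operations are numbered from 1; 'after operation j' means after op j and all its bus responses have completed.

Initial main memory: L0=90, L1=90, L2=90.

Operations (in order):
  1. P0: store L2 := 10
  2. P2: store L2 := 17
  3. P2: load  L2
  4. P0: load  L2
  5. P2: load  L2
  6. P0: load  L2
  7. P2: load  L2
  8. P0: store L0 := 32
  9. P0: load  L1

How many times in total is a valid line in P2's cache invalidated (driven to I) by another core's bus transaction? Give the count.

invalidations = 0

1. P0: store L2 := 10  bus=[BusRdX]  L2: P0=M P1=I P2=I  mem[L2]=90
2. P2: store L2 := 17  bus=[BusRdX,Flush]  L2: P0=I P1=I P2=M  mem[L2]=10
3. P2: load  L2  bus=[-]  L2: P0=I P1=I P2=M  mem[L2]=10
4. P0: load  L2  bus=[BusRd,Flush]  L2: P0=S P1=I P2=S  mem[L2]=17
5. P2: load  L2  bus=[-]  L2: P0=S P1=I P2=S  mem[L2]=17
6. P0: load  L2  bus=[-]  L2: P0=S P1=I P2=S  mem[L2]=17
7. P2: load  L2  bus=[-]  L2: P0=S P1=I P2=S  mem[L2]=17
8. P0: store L0 := 32  bus=[BusRdX]  L0: P0=M P1=I P2=I  mem[L0]=90
9. P0: load  L1  bus=[BusRd]  L1: P0=S P1=I P2=I  mem[L1]=90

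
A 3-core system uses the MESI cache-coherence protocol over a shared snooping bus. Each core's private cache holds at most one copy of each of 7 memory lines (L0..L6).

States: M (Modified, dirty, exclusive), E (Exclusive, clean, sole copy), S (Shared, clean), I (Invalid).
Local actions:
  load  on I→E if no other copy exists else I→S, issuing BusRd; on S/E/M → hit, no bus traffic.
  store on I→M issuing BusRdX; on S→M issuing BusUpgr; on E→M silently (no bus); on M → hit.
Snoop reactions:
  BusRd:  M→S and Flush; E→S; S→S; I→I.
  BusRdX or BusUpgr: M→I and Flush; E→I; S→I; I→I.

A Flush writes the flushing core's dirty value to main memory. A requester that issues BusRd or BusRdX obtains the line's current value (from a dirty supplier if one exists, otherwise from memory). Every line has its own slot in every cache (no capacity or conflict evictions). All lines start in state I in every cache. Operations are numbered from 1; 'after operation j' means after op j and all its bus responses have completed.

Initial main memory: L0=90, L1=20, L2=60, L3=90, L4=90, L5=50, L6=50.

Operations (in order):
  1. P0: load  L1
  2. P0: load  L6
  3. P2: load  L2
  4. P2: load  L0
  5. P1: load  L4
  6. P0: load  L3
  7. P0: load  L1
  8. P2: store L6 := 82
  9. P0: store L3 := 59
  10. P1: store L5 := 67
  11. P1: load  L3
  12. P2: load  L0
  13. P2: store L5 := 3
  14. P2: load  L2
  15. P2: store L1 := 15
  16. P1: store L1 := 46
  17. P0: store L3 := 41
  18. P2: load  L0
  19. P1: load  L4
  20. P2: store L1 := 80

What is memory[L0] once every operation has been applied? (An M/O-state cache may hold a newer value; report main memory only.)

memory[L0] = 90

step 1: P0: load  L1  ⟶  EII  (L1)  txn=BusRd  M[L1]=20
step 2: P0: load  L6  ⟶  EII  (L6)  txn=BusRd  M[L6]=50
step 3: P2: load  L2  ⟶  IIE  (L2)  txn=BusRd  M[L2]=60
step 4: P2: load  L0  ⟶  IIE  (L0)  txn=BusRd  M[L0]=90
step 5: P1: load  L4  ⟶  IEI  (L4)  txn=BusRd  M[L4]=90
step 6: P0: load  L3  ⟶  EII  (L3)  txn=BusRd  M[L3]=90
step 7: P0: load  L1  ⟶  EII  (L1)  txn=∅  M[L1]=20
step 8: P2: store L6 := 82  ⟶  IIM  (L6)  txn=BusRdX  M[L6]=50
step 9: P0: store L3 := 59  ⟶  MII  (L3)  txn=∅  M[L3]=90
step 10: P1: store L5 := 67  ⟶  IMI  (L5)  txn=BusRdX  M[L5]=50
step 11: P1: load  L3  ⟶  SSI  (L3)  txn=BusRd+Flush  M[L3]=59
step 12: P2: load  L0  ⟶  IIE  (L0)  txn=∅  M[L0]=90
step 13: P2: store L5 := 3  ⟶  IIM  (L5)  txn=BusRdX+Flush  M[L5]=67
step 14: P2: load  L2  ⟶  IIE  (L2)  txn=∅  M[L2]=60
step 15: P2: store L1 := 15  ⟶  IIM  (L1)  txn=BusRdX  M[L1]=20
step 16: P1: store L1 := 46  ⟶  IMI  (L1)  txn=BusRdX+Flush  M[L1]=15
step 17: P0: store L3 := 41  ⟶  MII  (L3)  txn=BusUpgr  M[L3]=59
step 18: P2: load  L0  ⟶  IIE  (L0)  txn=∅  M[L0]=90
step 19: P1: load  L4  ⟶  IEI  (L4)  txn=∅  M[L4]=90
step 20: P2: store L1 := 80  ⟶  IIM  (L1)  txn=BusRdX+Flush  M[L1]=46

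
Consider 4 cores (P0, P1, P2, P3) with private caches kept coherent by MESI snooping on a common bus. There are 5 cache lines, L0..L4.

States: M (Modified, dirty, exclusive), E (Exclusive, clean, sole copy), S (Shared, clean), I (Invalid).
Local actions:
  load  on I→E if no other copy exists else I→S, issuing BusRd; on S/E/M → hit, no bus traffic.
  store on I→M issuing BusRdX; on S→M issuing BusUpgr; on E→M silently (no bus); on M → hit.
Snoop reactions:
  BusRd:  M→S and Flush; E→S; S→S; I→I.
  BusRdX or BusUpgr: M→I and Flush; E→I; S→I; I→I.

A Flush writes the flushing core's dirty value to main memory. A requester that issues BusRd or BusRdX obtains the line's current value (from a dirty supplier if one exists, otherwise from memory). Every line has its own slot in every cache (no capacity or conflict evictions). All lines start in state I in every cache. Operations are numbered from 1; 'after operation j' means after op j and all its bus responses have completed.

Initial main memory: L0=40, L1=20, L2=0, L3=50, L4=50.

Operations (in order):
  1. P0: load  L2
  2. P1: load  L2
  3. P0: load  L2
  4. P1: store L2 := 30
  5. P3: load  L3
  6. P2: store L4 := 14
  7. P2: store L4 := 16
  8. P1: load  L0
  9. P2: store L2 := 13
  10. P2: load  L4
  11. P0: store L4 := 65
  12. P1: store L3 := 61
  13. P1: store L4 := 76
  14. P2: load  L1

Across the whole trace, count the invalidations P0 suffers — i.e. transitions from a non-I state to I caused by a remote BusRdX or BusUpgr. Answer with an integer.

invalidations = 2

[1] P0: load  L2 | P0:E(0), P1:I, P2:I, P3:I | bus: BusRd
[2] P1: load  L2 | P0:S(0), P1:S(0), P2:I, P3:I | bus: BusRd
[3] P0: load  L2 | P0:S(0), P1:S(0), P2:I, P3:I | bus: none
[4] P1: store L2 := 30 | P0:I, P1:M(30), P2:I, P3:I | bus: BusUpgr
[5] P3: load  L3 | P0:I, P1:I, P2:I, P3:E(50) | bus: BusRd
[6] P2: store L4 := 14 | P0:I, P1:I, P2:M(14), P3:I | bus: BusRdX
[7] P2: store L4 := 16 | P0:I, P1:I, P2:M(16), P3:I | bus: none
[8] P1: load  L0 | P0:I, P1:E(40), P2:I, P3:I | bus: BusRd
[9] P2: store L2 := 13 | P0:I, P1:I, P2:M(13), P3:I | bus: BusRdX,Flush
[10] P2: load  L4 | P0:I, P1:I, P2:M(16), P3:I | bus: none
[11] P0: store L4 := 65 | P0:M(65), P1:I, P2:I, P3:I | bus: BusRdX,Flush
[12] P1: store L3 := 61 | P0:I, P1:M(61), P2:I, P3:I | bus: BusRdX
[13] P1: store L4 := 76 | P0:I, P1:M(76), P2:I, P3:I | bus: BusRdX,Flush
[14] P2: load  L1 | P0:I, P1:I, P2:E(20), P3:I | bus: BusRd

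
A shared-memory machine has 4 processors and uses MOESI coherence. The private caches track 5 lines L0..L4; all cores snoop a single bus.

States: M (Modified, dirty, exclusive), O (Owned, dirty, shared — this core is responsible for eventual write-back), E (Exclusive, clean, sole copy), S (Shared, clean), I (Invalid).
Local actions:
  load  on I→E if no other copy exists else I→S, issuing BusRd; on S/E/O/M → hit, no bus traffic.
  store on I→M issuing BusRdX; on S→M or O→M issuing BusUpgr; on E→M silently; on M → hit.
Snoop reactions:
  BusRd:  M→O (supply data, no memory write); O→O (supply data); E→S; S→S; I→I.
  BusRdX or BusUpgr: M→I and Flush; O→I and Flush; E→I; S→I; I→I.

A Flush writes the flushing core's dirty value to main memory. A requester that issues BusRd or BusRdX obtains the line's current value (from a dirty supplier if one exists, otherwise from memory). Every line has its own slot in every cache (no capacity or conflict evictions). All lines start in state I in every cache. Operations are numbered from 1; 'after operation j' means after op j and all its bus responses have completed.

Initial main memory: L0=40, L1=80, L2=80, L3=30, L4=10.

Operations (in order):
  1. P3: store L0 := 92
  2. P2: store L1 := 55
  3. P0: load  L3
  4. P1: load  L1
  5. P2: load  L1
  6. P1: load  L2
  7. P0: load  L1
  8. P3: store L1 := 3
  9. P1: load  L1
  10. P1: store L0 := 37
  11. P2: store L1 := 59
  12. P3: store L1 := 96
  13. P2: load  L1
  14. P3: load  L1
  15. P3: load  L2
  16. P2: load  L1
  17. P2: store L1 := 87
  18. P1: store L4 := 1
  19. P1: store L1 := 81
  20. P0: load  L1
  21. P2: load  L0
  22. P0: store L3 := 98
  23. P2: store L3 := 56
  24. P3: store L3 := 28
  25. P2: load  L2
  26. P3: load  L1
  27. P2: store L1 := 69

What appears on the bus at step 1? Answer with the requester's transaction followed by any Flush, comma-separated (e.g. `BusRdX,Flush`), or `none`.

bus = BusRdX

[1] P3: store L0 := 92 | P0:I, P1:I, P2:I, P3:M(92) | bus: BusRdX
[2] P2: store L1 := 55 | P0:I, P1:I, P2:M(55), P3:I | bus: BusRdX
[3] P0: load  L3 | P0:E(30), P1:I, P2:I, P3:I | bus: BusRd
[4] P1: load  L1 | P0:I, P1:S(55), P2:O(55), P3:I | bus: BusRd
[5] P2: load  L1 | P0:I, P1:S(55), P2:O(55), P3:I | bus: none
[6] P1: load  L2 | P0:I, P1:E(80), P2:I, P3:I | bus: BusRd
[7] P0: load  L1 | P0:S(55), P1:S(55), P2:O(55), P3:I | bus: BusRd
[8] P3: store L1 := 3 | P0:I, P1:I, P2:I, P3:M(3) | bus: BusRdX,Flush
[9] P1: load  L1 | P0:I, P1:S(3), P2:I, P3:O(3) | bus: BusRd
[10] P1: store L0 := 37 | P0:I, P1:M(37), P2:I, P3:I | bus: BusRdX,Flush
[11] P2: store L1 := 59 | P0:I, P1:I, P2:M(59), P3:I | bus: BusRdX,Flush
[12] P3: store L1 := 96 | P0:I, P1:I, P2:I, P3:M(96) | bus: BusRdX,Flush
[13] P2: load  L1 | P0:I, P1:I, P2:S(96), P3:O(96) | bus: BusRd
[14] P3: load  L1 | P0:I, P1:I, P2:S(96), P3:O(96) | bus: none
[15] P3: load  L2 | P0:I, P1:S(80), P2:I, P3:S(80) | bus: BusRd
[16] P2: load  L1 | P0:I, P1:I, P2:S(96), P3:O(96) | bus: none
[17] P2: store L1 := 87 | P0:I, P1:I, P2:M(87), P3:I | bus: BusUpgr,Flush
[18] P1: store L4 := 1 | P0:I, P1:M(1), P2:I, P3:I | bus: BusRdX
[19] P1: store L1 := 81 | P0:I, P1:M(81), P2:I, P3:I | bus: BusRdX,Flush
[20] P0: load  L1 | P0:S(81), P1:O(81), P2:I, P3:I | bus: BusRd
[21] P2: load  L0 | P0:I, P1:O(37), P2:S(37), P3:I | bus: BusRd
[22] P0: store L3 := 98 | P0:M(98), P1:I, P2:I, P3:I | bus: none
[23] P2: store L3 := 56 | P0:I, P1:I, P2:M(56), P3:I | bus: BusRdX,Flush
[24] P3: store L3 := 28 | P0:I, P1:I, P2:I, P3:M(28) | bus: BusRdX,Flush
[25] P2: load  L2 | P0:I, P1:S(80), P2:S(80), P3:S(80) | bus: BusRd
[26] P3: load  L1 | P0:S(81), P1:O(81), P2:I, P3:S(81) | bus: BusRd
[27] P2: store L1 := 69 | P0:I, P1:I, P2:M(69), P3:I | bus: BusRdX,Flush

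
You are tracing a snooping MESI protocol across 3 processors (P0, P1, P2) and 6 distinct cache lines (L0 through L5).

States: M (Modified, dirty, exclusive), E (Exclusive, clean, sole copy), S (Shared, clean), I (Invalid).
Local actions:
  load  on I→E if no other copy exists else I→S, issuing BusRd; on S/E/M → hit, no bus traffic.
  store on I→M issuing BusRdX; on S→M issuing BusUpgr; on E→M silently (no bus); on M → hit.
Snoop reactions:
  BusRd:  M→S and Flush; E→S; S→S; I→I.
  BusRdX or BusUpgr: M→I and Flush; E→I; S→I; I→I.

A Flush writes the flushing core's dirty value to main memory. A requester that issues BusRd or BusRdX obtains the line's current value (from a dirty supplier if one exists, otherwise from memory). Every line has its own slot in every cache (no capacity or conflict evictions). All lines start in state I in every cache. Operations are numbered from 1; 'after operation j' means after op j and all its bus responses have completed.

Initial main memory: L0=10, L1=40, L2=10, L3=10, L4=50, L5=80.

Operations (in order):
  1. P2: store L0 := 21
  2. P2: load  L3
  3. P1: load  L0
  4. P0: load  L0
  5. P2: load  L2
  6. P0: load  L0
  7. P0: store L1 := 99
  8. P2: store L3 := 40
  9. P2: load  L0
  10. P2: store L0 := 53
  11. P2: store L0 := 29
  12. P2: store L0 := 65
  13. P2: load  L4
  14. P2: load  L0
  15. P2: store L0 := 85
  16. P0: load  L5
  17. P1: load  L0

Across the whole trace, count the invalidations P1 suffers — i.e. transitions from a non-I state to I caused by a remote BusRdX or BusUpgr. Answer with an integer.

[1] P2: store L0 := 21 | P0:I, P1:I, P2:M(21) | bus: BusRdX
[2] P2: load  L3 | P0:I, P1:I, P2:E(10) | bus: BusRd
[3] P1: load  L0 | P0:I, P1:S(21), P2:S(21) | bus: BusRd,Flush
[4] P0: load  L0 | P0:S(21), P1:S(21), P2:S(21) | bus: BusRd
[5] P2: load  L2 | P0:I, P1:I, P2:E(10) | bus: BusRd
[6] P0: load  L0 | P0:S(21), P1:S(21), P2:S(21) | bus: none
[7] P0: store L1 := 99 | P0:M(99), P1:I, P2:I | bus: BusRdX
[8] P2: store L3 := 40 | P0:I, P1:I, P2:M(40) | bus: none
[9] P2: load  L0 | P0:S(21), P1:S(21), P2:S(21) | bus: none
[10] P2: store L0 := 53 | P0:I, P1:I, P2:M(53) | bus: BusUpgr
[11] P2: store L0 := 29 | P0:I, P1:I, P2:M(29) | bus: none
[12] P2: store L0 := 65 | P0:I, P1:I, P2:M(65) | bus: none
[13] P2: load  L4 | P0:I, P1:I, P2:E(50) | bus: BusRd
[14] P2: load  L0 | P0:I, P1:I, P2:M(65) | bus: none
[15] P2: store L0 := 85 | P0:I, P1:I, P2:M(85) | bus: none
[16] P0: load  L5 | P0:E(80), P1:I, P2:I | bus: BusRd
[17] P1: load  L0 | P0:I, P1:S(85), P2:S(85) | bus: BusRd,Flush

invalidations = 1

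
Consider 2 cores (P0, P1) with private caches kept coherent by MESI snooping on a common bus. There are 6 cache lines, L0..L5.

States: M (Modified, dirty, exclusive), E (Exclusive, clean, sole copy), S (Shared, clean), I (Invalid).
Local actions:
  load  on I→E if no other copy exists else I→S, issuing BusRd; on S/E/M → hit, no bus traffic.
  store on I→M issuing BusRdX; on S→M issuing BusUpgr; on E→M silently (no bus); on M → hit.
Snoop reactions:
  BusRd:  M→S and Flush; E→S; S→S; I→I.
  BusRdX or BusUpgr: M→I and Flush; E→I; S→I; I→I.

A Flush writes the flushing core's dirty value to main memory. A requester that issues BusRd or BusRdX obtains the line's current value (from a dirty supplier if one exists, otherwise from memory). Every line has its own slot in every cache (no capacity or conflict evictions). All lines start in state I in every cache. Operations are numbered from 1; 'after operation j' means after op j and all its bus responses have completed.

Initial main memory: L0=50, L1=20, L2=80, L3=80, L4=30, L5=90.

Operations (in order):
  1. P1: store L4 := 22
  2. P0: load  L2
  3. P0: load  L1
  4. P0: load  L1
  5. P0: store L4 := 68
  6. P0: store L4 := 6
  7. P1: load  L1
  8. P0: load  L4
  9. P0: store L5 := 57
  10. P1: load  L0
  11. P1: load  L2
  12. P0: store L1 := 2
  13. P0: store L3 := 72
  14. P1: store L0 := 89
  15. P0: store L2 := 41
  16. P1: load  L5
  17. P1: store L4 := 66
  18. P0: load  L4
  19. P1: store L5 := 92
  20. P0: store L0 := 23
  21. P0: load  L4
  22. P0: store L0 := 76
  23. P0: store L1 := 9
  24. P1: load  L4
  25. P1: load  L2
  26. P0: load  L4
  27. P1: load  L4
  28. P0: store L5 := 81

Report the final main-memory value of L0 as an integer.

  op1 P1: store L4 := 22 → I/M on L4; bus BusRdX; mem=30
  op2 P0: load  L2 → E/I on L2; bus BusRd; mem=80
  op3 P0: load  L1 → E/I on L1; bus BusRd; mem=20
  op4 P0: load  L1 → E/I on L1; bus (none); mem=20
  op5 P0: store L4 := 68 → M/I on L4; bus BusRdX Flush; mem=22
  op6 P0: store L4 := 6 → M/I on L4; bus (none); mem=22
  op7 P1: load  L1 → S/S on L1; bus BusRd; mem=20
  op8 P0: load  L4 → M/I on L4; bus (none); mem=22
  op9 P0: store L5 := 57 → M/I on L5; bus BusRdX; mem=90
  op10 P1: load  L0 → I/E on L0; bus BusRd; mem=50
  op11 P1: load  L2 → S/S on L2; bus BusRd; mem=80
  op12 P0: store L1 := 2 → M/I on L1; bus BusUpgr; mem=20
  op13 P0: store L3 := 72 → M/I on L3; bus BusRdX; mem=80
  op14 P1: store L0 := 89 → I/M on L0; bus (none); mem=50
  op15 P0: store L2 := 41 → M/I on L2; bus BusUpgr; mem=80
  op16 P1: load  L5 → S/S on L5; bus BusRd Flush; mem=57
  op17 P1: store L4 := 66 → I/M on L4; bus BusRdX Flush; mem=6
  op18 P0: load  L4 → S/S on L4; bus BusRd Flush; mem=66
  op19 P1: store L5 := 92 → I/M on L5; bus BusUpgr; mem=57
  op20 P0: store L0 := 23 → M/I on L0; bus BusRdX Flush; mem=89
  op21 P0: load  L4 → S/S on L4; bus (none); mem=66
  op22 P0: store L0 := 76 → M/I on L0; bus (none); mem=89
  op23 P0: store L1 := 9 → M/I on L1; bus (none); mem=20
  op24 P1: load  L4 → S/S on L4; bus (none); mem=66
  op25 P1: load  L2 → S/S on L2; bus BusRd Flush; mem=41
  op26 P0: load  L4 → S/S on L4; bus (none); mem=66
  op27 P1: load  L4 → S/S on L4; bus (none); mem=66
  op28 P0: store L5 := 81 → M/I on L5; bus BusRdX Flush; mem=92

memory[L0] = 89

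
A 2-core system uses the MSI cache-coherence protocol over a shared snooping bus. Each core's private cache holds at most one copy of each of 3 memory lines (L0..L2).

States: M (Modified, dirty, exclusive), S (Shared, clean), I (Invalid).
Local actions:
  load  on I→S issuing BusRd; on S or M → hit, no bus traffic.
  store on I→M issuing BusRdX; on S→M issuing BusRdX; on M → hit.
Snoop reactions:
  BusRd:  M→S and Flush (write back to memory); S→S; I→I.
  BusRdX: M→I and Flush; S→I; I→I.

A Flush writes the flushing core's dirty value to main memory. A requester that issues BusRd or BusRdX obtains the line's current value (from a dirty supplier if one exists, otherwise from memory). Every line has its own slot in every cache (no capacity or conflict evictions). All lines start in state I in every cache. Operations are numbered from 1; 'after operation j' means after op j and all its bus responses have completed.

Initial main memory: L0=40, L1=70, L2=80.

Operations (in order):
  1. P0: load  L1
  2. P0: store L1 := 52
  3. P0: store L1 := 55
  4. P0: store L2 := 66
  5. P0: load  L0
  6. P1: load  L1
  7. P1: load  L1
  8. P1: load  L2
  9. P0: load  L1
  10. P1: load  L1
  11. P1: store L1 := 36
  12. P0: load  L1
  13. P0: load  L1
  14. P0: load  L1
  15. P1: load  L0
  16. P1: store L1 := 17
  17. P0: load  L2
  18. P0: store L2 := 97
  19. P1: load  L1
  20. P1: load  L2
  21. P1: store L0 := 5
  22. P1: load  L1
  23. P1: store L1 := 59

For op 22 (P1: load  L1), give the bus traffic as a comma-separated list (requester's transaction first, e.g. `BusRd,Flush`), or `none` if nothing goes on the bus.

bus = none

step 1: P0: load  L1  ⟶  SI  (L1)  txn=BusRd  M[L1]=70
step 2: P0: store L1 := 52  ⟶  MI  (L1)  txn=BusRdX  M[L1]=70
step 3: P0: store L1 := 55  ⟶  MI  (L1)  txn=∅  M[L1]=70
step 4: P0: store L2 := 66  ⟶  MI  (L2)  txn=BusRdX  M[L2]=80
step 5: P0: load  L0  ⟶  SI  (L0)  txn=BusRd  M[L0]=40
step 6: P1: load  L1  ⟶  SS  (L1)  txn=BusRd+Flush  M[L1]=55
step 7: P1: load  L1  ⟶  SS  (L1)  txn=∅  M[L1]=55
step 8: P1: load  L2  ⟶  SS  (L2)  txn=BusRd+Flush  M[L2]=66
step 9: P0: load  L1  ⟶  SS  (L1)  txn=∅  M[L1]=55
step 10: P1: load  L1  ⟶  SS  (L1)  txn=∅  M[L1]=55
step 11: P1: store L1 := 36  ⟶  IM  (L1)  txn=BusRdX  M[L1]=55
step 12: P0: load  L1  ⟶  SS  (L1)  txn=BusRd+Flush  M[L1]=36
step 13: P0: load  L1  ⟶  SS  (L1)  txn=∅  M[L1]=36
step 14: P0: load  L1  ⟶  SS  (L1)  txn=∅  M[L1]=36
step 15: P1: load  L0  ⟶  SS  (L0)  txn=BusRd  M[L0]=40
step 16: P1: store L1 := 17  ⟶  IM  (L1)  txn=BusRdX  M[L1]=36
step 17: P0: load  L2  ⟶  SS  (L2)  txn=∅  M[L2]=66
step 18: P0: store L2 := 97  ⟶  MI  (L2)  txn=BusRdX  M[L2]=66
step 19: P1: load  L1  ⟶  IM  (L1)  txn=∅  M[L1]=36
step 20: P1: load  L2  ⟶  SS  (L2)  txn=BusRd+Flush  M[L2]=97
step 21: P1: store L0 := 5  ⟶  IM  (L0)  txn=BusRdX  M[L0]=40
step 22: P1: load  L1  ⟶  IM  (L1)  txn=∅  M[L1]=36
step 23: P1: store L1 := 59  ⟶  IM  (L1)  txn=∅  M[L1]=36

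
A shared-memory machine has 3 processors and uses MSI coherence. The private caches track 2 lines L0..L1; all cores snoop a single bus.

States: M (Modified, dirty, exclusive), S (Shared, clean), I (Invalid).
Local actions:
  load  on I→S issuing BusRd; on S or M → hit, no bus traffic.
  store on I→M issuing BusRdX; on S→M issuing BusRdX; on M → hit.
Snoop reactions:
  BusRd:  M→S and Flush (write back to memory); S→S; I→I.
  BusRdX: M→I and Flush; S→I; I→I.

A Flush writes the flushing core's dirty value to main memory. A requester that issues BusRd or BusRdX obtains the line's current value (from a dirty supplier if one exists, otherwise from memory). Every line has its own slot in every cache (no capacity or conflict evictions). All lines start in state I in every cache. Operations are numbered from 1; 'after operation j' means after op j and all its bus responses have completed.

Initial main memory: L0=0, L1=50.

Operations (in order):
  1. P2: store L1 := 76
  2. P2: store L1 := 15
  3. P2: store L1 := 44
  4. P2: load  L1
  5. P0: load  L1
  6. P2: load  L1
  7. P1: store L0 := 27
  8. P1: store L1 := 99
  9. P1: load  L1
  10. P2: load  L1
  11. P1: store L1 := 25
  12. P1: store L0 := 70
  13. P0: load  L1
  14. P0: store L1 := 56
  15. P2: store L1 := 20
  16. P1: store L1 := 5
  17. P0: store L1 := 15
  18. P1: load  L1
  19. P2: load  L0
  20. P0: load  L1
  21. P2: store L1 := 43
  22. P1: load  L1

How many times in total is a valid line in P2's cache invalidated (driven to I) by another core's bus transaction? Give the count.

invalidations = 3

[1] P2: store L1 := 76 | P0:I, P1:I, P2:M(76) | bus: BusRdX
[2] P2: store L1 := 15 | P0:I, P1:I, P2:M(15) | bus: none
[3] P2: store L1 := 44 | P0:I, P1:I, P2:M(44) | bus: none
[4] P2: load  L1 | P0:I, P1:I, P2:M(44) | bus: none
[5] P0: load  L1 | P0:S(44), P1:I, P2:S(44) | bus: BusRd,Flush
[6] P2: load  L1 | P0:S(44), P1:I, P2:S(44) | bus: none
[7] P1: store L0 := 27 | P0:I, P1:M(27), P2:I | bus: BusRdX
[8] P1: store L1 := 99 | P0:I, P1:M(99), P2:I | bus: BusRdX
[9] P1: load  L1 | P0:I, P1:M(99), P2:I | bus: none
[10] P2: load  L1 | P0:I, P1:S(99), P2:S(99) | bus: BusRd,Flush
[11] P1: store L1 := 25 | P0:I, P1:M(25), P2:I | bus: BusRdX
[12] P1: store L0 := 70 | P0:I, P1:M(70), P2:I | bus: none
[13] P0: load  L1 | P0:S(25), P1:S(25), P2:I | bus: BusRd,Flush
[14] P0: store L1 := 56 | P0:M(56), P1:I, P2:I | bus: BusRdX
[15] P2: store L1 := 20 | P0:I, P1:I, P2:M(20) | bus: BusRdX,Flush
[16] P1: store L1 := 5 | P0:I, P1:M(5), P2:I | bus: BusRdX,Flush
[17] P0: store L1 := 15 | P0:M(15), P1:I, P2:I | bus: BusRdX,Flush
[18] P1: load  L1 | P0:S(15), P1:S(15), P2:I | bus: BusRd,Flush
[19] P2: load  L0 | P0:I, P1:S(70), P2:S(70) | bus: BusRd,Flush
[20] P0: load  L1 | P0:S(15), P1:S(15), P2:I | bus: none
[21] P2: store L1 := 43 | P0:I, P1:I, P2:M(43) | bus: BusRdX
[22] P1: load  L1 | P0:I, P1:S(43), P2:S(43) | bus: BusRd,Flush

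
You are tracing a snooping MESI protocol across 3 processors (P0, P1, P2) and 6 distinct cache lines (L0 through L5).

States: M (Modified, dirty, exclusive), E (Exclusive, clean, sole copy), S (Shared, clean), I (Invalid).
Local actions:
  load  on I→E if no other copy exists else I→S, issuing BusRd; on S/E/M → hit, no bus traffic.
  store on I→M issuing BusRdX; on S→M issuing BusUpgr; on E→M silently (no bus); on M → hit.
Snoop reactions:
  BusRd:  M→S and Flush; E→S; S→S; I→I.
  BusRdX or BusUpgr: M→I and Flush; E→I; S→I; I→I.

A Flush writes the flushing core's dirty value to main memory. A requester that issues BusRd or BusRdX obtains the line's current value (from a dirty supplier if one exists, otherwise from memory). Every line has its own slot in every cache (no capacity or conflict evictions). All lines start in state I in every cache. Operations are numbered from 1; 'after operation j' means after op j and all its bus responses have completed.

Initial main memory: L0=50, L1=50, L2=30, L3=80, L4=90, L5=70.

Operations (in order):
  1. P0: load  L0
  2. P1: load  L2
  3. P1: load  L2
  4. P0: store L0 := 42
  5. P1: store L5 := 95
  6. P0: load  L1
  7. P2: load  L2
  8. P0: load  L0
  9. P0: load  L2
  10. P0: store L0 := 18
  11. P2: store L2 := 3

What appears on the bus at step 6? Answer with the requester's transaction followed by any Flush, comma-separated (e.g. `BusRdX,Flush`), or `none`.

step 1: P0: load  L0  ⟶  EII  (L0)  txn=BusRd  M[L0]=50
step 2: P1: load  L2  ⟶  IEI  (L2)  txn=BusRd  M[L2]=30
step 3: P1: load  L2  ⟶  IEI  (L2)  txn=∅  M[L2]=30
step 4: P0: store L0 := 42  ⟶  MII  (L0)  txn=∅  M[L0]=50
step 5: P1: store L5 := 95  ⟶  IMI  (L5)  txn=BusRdX  M[L5]=70
step 6: P0: load  L1  ⟶  EII  (L1)  txn=BusRd  M[L1]=50
step 7: P2: load  L2  ⟶  ISS  (L2)  txn=BusRd  M[L2]=30
step 8: P0: load  L0  ⟶  MII  (L0)  txn=∅  M[L0]=50
step 9: P0: load  L2  ⟶  SSS  (L2)  txn=BusRd  M[L2]=30
step 10: P0: store L0 := 18  ⟶  MII  (L0)  txn=∅  M[L0]=50
step 11: P2: store L2 := 3  ⟶  IIM  (L2)  txn=BusUpgr  M[L2]=30

bus = BusRd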